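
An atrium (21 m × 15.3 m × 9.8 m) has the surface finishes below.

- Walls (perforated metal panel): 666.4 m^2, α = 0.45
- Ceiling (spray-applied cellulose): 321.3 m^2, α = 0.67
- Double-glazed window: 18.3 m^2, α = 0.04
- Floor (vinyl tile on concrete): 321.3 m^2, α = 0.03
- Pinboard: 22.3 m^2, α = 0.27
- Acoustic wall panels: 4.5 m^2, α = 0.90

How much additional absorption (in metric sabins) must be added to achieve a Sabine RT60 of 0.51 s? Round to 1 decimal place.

458.4 sabins

A₁ = Σ Sᵢαᵢ = 666.4×0.45 + 321.3×0.67 + 18.3×0.04 + 321.3×0.03 + 22.3×0.27 + 4.5×0.90 = 535.593 sabins.
V = 3148.74 m³. Required absorption A₂ = 0.161 × 3148.74 / 0.51 = 994.014 sabins.
Additional absorption ΔA = 994.014 − 535.593 = 458.4 sabins.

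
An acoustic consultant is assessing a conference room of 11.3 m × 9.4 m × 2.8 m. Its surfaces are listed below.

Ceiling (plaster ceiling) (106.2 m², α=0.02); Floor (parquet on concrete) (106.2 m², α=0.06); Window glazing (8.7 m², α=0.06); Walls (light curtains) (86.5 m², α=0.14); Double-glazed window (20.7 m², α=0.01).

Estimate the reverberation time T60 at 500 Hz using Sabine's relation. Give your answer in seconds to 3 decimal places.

Equivalent absorption area: A = 106.2×0.02 + 106.2×0.06 + 8.7×0.06 + 86.5×0.14 + 20.7×0.01 = 21.335 m².
Volume V = 11.3 × 9.4 × 2.8 = 297.416 m³.
T = 0.161 V/A = 0.161·297.416/21.335 = 2.244 s.

2.244 s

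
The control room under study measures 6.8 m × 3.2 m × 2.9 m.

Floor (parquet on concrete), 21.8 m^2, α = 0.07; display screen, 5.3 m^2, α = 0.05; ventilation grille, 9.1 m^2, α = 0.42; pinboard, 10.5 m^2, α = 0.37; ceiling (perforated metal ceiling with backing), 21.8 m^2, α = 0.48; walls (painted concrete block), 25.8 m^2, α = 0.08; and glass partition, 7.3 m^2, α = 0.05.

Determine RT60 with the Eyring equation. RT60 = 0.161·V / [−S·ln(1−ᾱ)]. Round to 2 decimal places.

S = Σ Sᵢ = 101.6 m^2.
Σ(Sᵢαᵢ) = 21.8·0.07 + 5.3·0.05 + 9.1·0.42 + 10.5·0.37 + 21.8·0.48 + 25.8·0.08 + 7.3·0.05 = 22.391.
ᾱ = 22.391 / 101.6 = 0.2204.
−S·ln(1−ᾱ) = −101.6 × ln(1 − 0.2204) = 25.296.
V = 6.8 × 3.2 × 2.9 = 63.104 m³.
T = 0.161·V/[−S·ln(1−ᾱ)] = 0.161·63.104/25.296 = 0.40 s.

0.40 sec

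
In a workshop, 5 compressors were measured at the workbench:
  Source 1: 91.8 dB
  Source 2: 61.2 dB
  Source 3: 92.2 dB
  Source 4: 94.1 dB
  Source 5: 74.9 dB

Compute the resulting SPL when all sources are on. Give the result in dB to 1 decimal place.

97.6 dB

Converting to relative power and adding: 10^(91.8/10) + 10^(61.2/10) + 10^(92.2/10) + 10^(94.1/10) + 10^(74.9/10) = 5.776e+09.
Back to dB: 10·log₁₀ Σ = 97.6 dB.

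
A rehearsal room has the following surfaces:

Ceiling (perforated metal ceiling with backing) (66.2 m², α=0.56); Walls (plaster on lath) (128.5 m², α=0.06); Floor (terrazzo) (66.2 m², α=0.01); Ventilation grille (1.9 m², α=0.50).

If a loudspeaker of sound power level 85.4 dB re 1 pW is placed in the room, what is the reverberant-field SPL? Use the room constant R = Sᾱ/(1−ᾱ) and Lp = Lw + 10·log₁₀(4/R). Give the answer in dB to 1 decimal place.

73.9 dB

A = 46.394 sabins; S = 262.8 m².
ᾱ = 46.394/262.8 = 0.1765; R = Sᾱ/(1−ᾱ) = 46.394/(1−0.1765) = 56.338 m².
Lp = Lw + 10 log₁₀(4/R) = 85.4 -11.49 = 73.9 dB.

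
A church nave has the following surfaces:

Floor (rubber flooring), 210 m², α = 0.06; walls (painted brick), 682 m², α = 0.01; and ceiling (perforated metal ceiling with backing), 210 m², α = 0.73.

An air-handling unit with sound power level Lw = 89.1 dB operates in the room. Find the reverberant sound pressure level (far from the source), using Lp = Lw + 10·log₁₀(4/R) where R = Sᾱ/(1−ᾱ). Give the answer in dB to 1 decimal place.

Σ(Sᵢαᵢ) = 210·0.06 + 682·0.01 + 210·0.73 = 172.720; total area S = 1102.0 m².
ᾱ = 172.720/1102.0 = 0.1567; R = Sᾱ/(1−ᾱ) = 172.720/(1−0.1567) = 204.814 m².
Lp = Lw + 10 log₁₀(4/R) = 89.1 -17.09 = 72.0 dB.

72.0 dB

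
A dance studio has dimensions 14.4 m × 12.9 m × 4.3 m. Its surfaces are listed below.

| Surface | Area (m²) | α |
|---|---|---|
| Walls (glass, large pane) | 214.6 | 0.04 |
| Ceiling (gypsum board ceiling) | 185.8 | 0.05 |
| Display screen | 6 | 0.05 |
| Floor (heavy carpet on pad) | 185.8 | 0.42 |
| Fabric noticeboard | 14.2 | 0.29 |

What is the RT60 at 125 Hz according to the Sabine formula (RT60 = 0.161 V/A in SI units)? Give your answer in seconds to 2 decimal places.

1.28 sec

Summing Sᵢαᵢ: 8.584 + 9.290 + 0.300 + 78.036 + 4.118 → A = 100.328 sabins.
V = 14.4·12.9·4.3 = 798.768 m³.
Sabine: RT60 = 0.161 × 798.768 / 100.328 = 1.28 s.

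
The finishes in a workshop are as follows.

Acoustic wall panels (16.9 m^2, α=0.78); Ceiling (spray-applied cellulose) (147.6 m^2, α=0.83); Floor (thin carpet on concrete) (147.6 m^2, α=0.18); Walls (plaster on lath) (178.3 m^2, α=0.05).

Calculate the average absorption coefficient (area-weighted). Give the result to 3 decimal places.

Total surface area S = 490.4 m^2.
Σ(Sᵢαᵢ) = 16.9*0.78 + 147.6*0.83 + 147.6*0.18 + 178.3*0.05 = 171.173.
ᾱ = 171.173 / 490.4 = 0.349.

0.349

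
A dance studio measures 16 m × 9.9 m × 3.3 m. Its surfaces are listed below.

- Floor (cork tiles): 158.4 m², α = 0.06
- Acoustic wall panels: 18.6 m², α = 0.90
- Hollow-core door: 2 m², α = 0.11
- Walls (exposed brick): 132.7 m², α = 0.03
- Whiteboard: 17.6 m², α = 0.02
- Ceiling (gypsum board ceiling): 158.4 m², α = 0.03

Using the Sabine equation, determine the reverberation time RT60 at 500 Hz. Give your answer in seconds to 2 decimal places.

2.37 seconds

Equivalent absorption area: A = 158.4×0.06 + 18.6×0.90 + 2×0.11 + 132.7×0.03 + 17.6×0.02 + 158.4×0.03 = 35.549 m².
V = 16·9.9·3.3 = 522.72 m³.
RT60 = 0.161 · V / A = 0.161 × 522.72 / 35.549 = 2.37 s.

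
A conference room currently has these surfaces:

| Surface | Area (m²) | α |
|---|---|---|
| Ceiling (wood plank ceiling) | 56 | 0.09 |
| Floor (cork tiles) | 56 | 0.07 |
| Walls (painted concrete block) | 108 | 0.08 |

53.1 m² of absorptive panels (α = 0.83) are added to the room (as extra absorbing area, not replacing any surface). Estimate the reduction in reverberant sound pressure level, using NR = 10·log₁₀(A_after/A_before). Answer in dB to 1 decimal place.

5.4 dB

A_before = Σ Sᵢαᵢ = 56×0.09 + 56×0.07 + 108×0.08 = 17.600 sabins.
Treatment contributes 53.1·0.83 = 44.073 sabins.
New total A_after = 61.673 sabins.
Reduction = 10 log₁₀(A_after/A_before) = 10 log₁₀(3.5041) = 5.4 dB.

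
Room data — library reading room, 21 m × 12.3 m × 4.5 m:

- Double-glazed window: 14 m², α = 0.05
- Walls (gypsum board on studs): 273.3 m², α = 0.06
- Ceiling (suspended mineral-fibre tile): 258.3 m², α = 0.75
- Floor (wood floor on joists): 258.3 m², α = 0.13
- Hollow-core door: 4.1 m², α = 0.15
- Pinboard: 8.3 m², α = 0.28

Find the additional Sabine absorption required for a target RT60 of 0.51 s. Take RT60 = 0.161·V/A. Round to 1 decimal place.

119.6 sabins

Summing Sᵢαᵢ: 0.700 + 16.398 + 193.725 + 33.579 + 0.615 + 2.324 → A₁ = 247.341 sabins.
For T = 0.51 s, need A₂ = 0.161·V/T = 0.161·1162.35/0.51 = 366.938 sabins.
Shortfall: 366.938 − 247.341 = 119.6 sabins.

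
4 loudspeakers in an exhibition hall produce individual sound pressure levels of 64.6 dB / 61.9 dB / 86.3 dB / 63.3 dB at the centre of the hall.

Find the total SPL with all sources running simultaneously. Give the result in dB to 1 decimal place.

86.4 dB

Sum in the linear (power) domain: Σ 10^(Lᵢ/10) = 10^(64.6/10) + 10^(61.9/10) + 10^(86.3/10) + 10^(63.3/10) = 4.332e+08.
Back to dB: 10·log₁₀ Σ = 86.4 dB.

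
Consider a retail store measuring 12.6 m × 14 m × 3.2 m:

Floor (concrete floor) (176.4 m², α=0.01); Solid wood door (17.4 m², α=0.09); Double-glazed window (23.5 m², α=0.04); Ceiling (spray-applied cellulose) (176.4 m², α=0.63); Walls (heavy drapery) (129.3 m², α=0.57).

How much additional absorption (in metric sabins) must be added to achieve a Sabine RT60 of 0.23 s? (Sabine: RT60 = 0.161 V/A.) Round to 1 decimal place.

206.0 sabins

Equivalent absorption area: A₁ = 176.4*0.01 + 17.4*0.09 + 23.5*0.04 + 176.4*0.63 + 129.3*0.57 = 189.103 m².
V = 564.48 m³. Required absorption A₂ = 0.161 × 564.48 / 0.23 = 395.136 sabins.
Additional absorption ΔA = 395.136 − 189.103 = 206.0 sabins.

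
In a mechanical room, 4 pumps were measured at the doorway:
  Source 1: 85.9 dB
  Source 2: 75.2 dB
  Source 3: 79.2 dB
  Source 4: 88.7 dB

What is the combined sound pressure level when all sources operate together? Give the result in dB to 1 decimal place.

91.0 dB

Sum in the linear (power) domain: Σ 10^(Lᵢ/10) = 10^(85.9/10) + 10^(75.2/10) + 10^(79.2/10) + 10^(88.7/10) = 1.247e+09.
Back to dB: 10·log₁₀ Σ = 91.0 dB.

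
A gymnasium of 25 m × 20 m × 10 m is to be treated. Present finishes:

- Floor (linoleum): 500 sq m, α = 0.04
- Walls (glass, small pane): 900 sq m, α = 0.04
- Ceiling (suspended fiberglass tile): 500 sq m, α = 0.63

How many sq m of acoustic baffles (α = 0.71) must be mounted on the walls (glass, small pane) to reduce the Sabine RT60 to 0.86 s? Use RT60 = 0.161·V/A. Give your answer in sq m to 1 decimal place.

843.4

Total absorption A₁ = 500*0.04 + 900*0.04 + 500*0.63
  = 20.000 + 36.000 + 315.000 = 371.000 sq m sabins.
V = 5000 m³. Target absorption A₂ = 0.161 × 5000 / 0.86 = 936.047 sabins.
ΔA needed = 936.047 − 371.000 = 565.047 sabins.
Each sq m of panel replacing the walls (glass, small pane) adds (0.71 − 0.04) = 0.67 sabins.
Area = ΔA/Δα = 565.047/0.67 = 843.4 sq m.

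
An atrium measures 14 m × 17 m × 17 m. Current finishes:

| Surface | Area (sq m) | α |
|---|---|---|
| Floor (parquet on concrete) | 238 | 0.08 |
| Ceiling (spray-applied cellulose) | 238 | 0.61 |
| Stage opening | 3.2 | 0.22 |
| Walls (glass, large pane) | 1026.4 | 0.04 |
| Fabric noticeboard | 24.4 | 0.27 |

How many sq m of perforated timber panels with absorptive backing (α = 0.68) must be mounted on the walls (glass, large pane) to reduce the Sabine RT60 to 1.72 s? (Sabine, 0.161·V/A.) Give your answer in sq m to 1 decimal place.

259.6

A₁ = Σ Sᵢαᵢ = 238*0.08 + 238*0.61 + 3.2*0.22 + 1026.4*0.04 + 24.4*0.27 = 212.568 sabins.
Required A₂ = 0.161·4046/1.72 = 378.724 sabins.
Absorption to add: 378.724 − 212.568 = 166.156 sabins.
Each sq m of panel replacing the walls (glass, large pane) adds (0.68 − 0.04) = 0.64 sabins.
Panel area = 166.156 / 0.64 = 259.6 sq m.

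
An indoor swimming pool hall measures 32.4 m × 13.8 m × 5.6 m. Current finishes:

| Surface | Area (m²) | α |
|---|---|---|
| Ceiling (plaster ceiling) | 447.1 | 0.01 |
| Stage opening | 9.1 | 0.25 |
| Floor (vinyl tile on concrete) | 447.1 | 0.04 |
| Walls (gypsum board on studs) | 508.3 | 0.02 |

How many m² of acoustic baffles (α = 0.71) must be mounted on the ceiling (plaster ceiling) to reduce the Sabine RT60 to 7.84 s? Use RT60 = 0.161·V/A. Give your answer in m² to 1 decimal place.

23.7

Total absorption A₁ = 447.1*0.01 + 9.1*0.25 + 447.1*0.04 + 508.3*0.02
  = 4.471 + 2.275 + 17.884 + 10.166 = 34.796 m² sabins.
V = 2503.872 m³. Target absorption A₂ = 0.161 × 2503.872 / 7.84 = 51.419 sabins.
Absorption to add: 51.419 − 34.796 = 16.623 sabins.
Net gain per m²: Δα = 0.71 − 0.01 = 0.70.
Panel area = 16.623 / 0.70 = 23.7 m².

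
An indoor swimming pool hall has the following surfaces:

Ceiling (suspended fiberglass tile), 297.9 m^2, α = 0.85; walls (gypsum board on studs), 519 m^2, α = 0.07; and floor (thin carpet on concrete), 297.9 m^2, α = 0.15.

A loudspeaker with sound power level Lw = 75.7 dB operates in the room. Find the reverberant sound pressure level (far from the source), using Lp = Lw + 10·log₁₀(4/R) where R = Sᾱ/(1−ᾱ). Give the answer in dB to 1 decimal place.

54.9 dB

Σ(Sᵢαᵢ) = 297.9×0.85 + 519×0.07 + 297.9×0.15 = 334.230; total area S = 1114.8 m^2.
ᾱ = 0.2998, so room constant R = A/(1−ᾱ) = 477.335 m^2.
Lp = Lw + 10 log₁₀(4/R) = 75.7 -20.77 = 54.9 dB.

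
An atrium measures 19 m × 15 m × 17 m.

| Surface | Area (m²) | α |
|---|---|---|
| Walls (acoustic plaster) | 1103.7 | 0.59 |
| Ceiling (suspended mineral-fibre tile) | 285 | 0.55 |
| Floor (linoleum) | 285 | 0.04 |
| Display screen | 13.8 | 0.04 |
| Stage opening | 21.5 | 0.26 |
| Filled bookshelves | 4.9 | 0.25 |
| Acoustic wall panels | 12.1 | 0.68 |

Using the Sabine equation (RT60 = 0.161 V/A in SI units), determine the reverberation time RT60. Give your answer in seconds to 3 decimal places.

0.934 seconds

A = Σ Sᵢαᵢ = 1103.7×0.59 + 285×0.55 + 285×0.04 + 13.8×0.04 + 21.5×0.26 + 4.9×0.25 + 12.1×0.68 = 834.928 sabins.
Volume V = 19 × 15 × 17 = 4845 m³.
Sabine: RT60 = 0.161 × 4845 / 834.928 = 0.934 s.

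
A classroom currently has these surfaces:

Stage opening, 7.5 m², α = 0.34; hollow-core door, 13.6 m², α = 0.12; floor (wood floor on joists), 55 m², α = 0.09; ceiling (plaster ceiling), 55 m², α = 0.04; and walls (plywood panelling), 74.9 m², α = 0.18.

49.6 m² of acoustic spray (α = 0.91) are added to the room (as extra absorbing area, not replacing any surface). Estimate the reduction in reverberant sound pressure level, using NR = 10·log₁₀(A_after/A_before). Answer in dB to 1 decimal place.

A_before = Σ Sᵢαᵢ = 7.5*0.34 + 13.6*0.12 + 55*0.09 + 55*0.04 + 74.9*0.18 = 24.814 sabins.
Added absorption = 49.6 × 0.91 = 45.136 sabins.
A_after = 24.814 + 45.136 = 69.950 sabins.
NR = 10·log₁₀(69.950/24.814) = 4.5 dB.

4.5 dB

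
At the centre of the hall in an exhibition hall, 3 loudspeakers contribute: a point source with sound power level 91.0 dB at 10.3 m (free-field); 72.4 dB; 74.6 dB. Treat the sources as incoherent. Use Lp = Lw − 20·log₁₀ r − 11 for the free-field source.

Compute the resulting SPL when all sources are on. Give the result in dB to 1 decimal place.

Source at 10.3 m: Lp = 91.0 − 20·log₁₀(10.3) − 11 = 59.7 dB.
Sum in the linear (power) domain: Σ 10^(Lᵢ/10) = 10^(59.7/10) + 10^(72.4/10) + 10^(74.6/10) = 4.715e+07.
Back to dB: 10·log₁₀ Σ = 76.7 dB.

76.7 dB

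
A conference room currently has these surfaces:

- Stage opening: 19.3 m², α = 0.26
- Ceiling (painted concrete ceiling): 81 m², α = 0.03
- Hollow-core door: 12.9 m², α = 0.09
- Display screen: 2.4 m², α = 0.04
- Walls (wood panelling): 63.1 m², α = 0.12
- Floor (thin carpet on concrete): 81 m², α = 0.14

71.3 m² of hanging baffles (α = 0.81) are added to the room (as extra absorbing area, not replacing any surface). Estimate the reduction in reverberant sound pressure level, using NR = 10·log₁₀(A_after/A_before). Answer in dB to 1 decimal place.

4.9 dB

Total absorption A_before = 19.3*0.26 + 81*0.03 + 12.9*0.09 + 2.4*0.04 + 63.1*0.12 + 81*0.14
  = 5.018 + 2.430 + 1.161 + 0.096 + 7.572 + 11.340 = 27.617 m² sabins.
Treatment contributes 71.3·0.81 = 57.753 sabins.
A_after = 27.617 + 57.753 = 85.370 sabins.
NR = 10·log₁₀(85.370/27.617) = 4.9 dB.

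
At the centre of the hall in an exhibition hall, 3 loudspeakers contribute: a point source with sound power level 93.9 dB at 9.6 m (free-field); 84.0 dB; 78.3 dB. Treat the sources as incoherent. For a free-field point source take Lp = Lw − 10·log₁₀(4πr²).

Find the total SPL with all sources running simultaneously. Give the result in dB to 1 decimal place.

85.1 dB

Source at 9.6 m: Lp = 93.9 − 10·log₁₀(4π·9.6²) = 93.9 − 10·log₁₀(1158.117) = 63.3 dB.
Converting to relative power and adding: 10^(63.3/10) + 10^(84.0/10) + 10^(78.3/10) = 3.209e+08.
Combined level = 10 log₁₀(3.209e+08) = 85.1 dB.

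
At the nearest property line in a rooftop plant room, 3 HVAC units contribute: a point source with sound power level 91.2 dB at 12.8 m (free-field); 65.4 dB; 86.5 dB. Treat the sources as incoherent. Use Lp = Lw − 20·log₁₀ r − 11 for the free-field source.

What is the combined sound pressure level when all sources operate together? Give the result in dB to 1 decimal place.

Source at 12.8 m: Lp = 91.2 − 20·log₁₀(12.8) − 11 = 58.1 dB.
Σ 10^(Lᵢ/10) = 4.508e+08.
Back to dB: 10·log₁₀ Σ = 86.5 dB.

86.5 dB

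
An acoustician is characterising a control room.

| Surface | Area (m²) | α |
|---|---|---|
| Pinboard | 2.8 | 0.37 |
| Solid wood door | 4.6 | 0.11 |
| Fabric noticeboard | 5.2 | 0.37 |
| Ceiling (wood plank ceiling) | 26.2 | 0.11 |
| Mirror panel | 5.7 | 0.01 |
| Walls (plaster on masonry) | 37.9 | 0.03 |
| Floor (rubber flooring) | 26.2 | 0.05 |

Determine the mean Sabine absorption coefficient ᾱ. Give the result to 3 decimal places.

0.082

Total surface area S = 108.6 m².
A = 2.8·0.37 + 4.6·0.11 + 5.2·0.37 + 26.2·0.11 + 5.7·0.01 + 37.9·0.03 + 26.2·0.05 = 8.852 sabins.
ᾱ = A/S = 0.082.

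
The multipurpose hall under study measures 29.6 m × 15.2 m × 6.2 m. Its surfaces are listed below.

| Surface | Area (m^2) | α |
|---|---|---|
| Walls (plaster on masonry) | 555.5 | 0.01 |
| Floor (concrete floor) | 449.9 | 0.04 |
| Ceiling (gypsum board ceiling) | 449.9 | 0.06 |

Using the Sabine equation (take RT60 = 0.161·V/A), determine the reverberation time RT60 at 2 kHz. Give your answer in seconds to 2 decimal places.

A = Σ Sᵢαᵢ = 555.5*0.01 + 449.9*0.04 + 449.9*0.06 = 50.545 sabins.
V = 29.6·15.2·6.2 = 2789.504 m³.
Sabine: RT60 = 0.161 × 2789.504 / 50.545 = 8.89 s.

8.89 s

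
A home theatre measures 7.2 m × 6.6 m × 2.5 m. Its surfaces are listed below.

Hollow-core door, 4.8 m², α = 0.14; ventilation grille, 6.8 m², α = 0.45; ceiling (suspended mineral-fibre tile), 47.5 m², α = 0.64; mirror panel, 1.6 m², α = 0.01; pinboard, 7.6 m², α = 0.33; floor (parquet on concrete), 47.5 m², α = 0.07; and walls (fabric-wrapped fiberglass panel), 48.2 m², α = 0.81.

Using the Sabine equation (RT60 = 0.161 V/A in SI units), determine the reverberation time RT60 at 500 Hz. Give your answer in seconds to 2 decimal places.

A = Σ Sᵢαᵢ = 4.8*0.14 + 6.8*0.45 + 47.5*0.64 + 1.6*0.01 + 7.6*0.33 + 47.5*0.07 + 48.2*0.81 = 79.023 sabins.
V = 7.2·6.6·2.5 = 118.8 m³.
RT60 = 0.161 · V / A = 0.161 × 118.8 / 79.023 = 0.24 s.

0.24 sec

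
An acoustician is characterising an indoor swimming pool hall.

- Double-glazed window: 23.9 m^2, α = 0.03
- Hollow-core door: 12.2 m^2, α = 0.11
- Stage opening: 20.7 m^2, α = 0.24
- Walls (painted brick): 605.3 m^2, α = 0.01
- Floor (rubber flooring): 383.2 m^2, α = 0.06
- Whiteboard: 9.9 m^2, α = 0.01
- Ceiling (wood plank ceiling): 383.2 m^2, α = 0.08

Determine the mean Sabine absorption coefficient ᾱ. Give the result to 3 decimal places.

0.046

S = Σ Sᵢ = 23.9 + 12.2 + 20.7 + 605.3 + 383.2 + 9.9 + 383.2 = 1438.4 m^2.
Σ(Sᵢαᵢ) = 23.9·0.03 + 12.2·0.11 + 20.7·0.24 + 605.3·0.01 + 383.2·0.06 + 9.9·0.01 + 383.2·0.08 = 66.827.
ᾱ = 66.827 / 1438.4 = 0.046.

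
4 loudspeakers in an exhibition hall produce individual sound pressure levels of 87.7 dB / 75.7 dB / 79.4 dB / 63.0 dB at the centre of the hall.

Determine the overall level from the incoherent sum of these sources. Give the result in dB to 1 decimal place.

88.5 dB

Sum in the linear (power) domain: Σ 10^(Lᵢ/10) = 10^(87.7/10) + 10^(75.7/10) + 10^(79.4/10) + 10^(63.0/10) = 7.151e+08.
Back to dB: 10·log₁₀ Σ = 88.5 dB.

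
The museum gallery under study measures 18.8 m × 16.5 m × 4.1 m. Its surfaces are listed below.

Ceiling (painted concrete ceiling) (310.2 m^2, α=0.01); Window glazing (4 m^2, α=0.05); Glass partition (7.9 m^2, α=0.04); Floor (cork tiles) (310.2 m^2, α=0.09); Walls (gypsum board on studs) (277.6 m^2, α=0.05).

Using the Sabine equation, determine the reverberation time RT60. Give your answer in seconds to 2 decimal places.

4.51 s

A = Σ Sᵢαᵢ = 310.2×0.01 + 4×0.05 + 7.9×0.04 + 310.2×0.09 + 277.6×0.05 = 45.416 sabins.
Volume V = 18.8 × 16.5 × 4.1 = 1271.82 m³.
Sabine: RT60 = 0.161 × 1271.82 / 45.416 = 4.51 s.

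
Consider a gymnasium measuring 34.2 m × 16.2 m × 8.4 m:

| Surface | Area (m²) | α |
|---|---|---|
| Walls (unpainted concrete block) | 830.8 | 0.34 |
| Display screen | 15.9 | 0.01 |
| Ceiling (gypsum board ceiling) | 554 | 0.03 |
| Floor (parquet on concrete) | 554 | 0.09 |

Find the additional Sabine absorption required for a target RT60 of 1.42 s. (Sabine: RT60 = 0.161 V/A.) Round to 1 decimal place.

Summing Sᵢαᵢ: 282.472 + 0.159 + 16.620 + 49.860 → A₁ = 349.111 sabins.
Target A₂ = 0.161·4653.936/1.42 = 527.665 sabins (V = 4653.936 m³).
Shortfall: 527.665 − 349.111 = 178.6 sabins.

178.6 sabins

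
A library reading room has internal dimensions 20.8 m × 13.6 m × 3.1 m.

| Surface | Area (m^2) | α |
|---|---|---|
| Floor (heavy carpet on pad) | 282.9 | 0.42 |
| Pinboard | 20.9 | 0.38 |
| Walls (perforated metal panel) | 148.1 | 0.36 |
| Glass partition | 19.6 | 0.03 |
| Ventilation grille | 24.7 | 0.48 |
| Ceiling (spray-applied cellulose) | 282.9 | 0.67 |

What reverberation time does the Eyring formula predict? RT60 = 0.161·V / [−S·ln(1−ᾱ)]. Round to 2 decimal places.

0.27 s

Total surface area S = 282.9 + 20.9 + 148.1 + 19.6 + 24.7 + 282.9 = 779.1 m^2.
Σ(Sᵢαᵢ) = 282.9×0.42 + 20.9×0.38 + 148.1×0.36 + 19.6×0.03 + 24.7×0.48 + 282.9×0.67 = 382.063.
Mean coefficient ᾱ = A/S = 0.4904.
Eyring denominator: −S ln(1−ᾱ) = 525.214.
V = 20.8 × 13.6 × 3.1 = 876.928 m³.
RT60 = 0.161 × 876.928 / 525.214 = 0.27 s.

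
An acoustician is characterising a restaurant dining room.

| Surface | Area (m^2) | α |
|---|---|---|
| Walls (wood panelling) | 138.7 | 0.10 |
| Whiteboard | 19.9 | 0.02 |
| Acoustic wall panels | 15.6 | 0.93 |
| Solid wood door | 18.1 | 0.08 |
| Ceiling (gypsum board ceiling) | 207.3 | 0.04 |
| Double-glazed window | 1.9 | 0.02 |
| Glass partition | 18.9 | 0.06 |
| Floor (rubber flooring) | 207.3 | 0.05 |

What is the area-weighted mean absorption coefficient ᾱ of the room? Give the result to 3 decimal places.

Total surface area S = 627.7 m^2.
Σ(Sᵢαᵢ) = 138.7×0.10 + 19.9×0.02 + 15.6×0.93 + 18.1×0.08 + 207.3×0.04 + 1.9×0.02 + 18.9×0.06 + 207.3×0.05 = 50.053.
ᾱ = A/S = 0.080.

0.080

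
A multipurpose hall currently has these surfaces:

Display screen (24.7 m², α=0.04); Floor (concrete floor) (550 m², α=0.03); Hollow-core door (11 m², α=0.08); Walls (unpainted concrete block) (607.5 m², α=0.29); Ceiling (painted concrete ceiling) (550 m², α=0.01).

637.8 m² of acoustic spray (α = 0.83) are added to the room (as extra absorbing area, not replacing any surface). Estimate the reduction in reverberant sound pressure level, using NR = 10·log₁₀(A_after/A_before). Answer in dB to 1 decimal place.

Total absorption A_before = 24.7×0.04 + 550×0.03 + 11×0.08 + 607.5×0.29 + 550×0.01
  = 0.988 + 16.500 + 0.880 + 176.175 + 5.500 = 200.043 m² sabins.
Added absorption = 637.8 × 0.83 = 529.374 sabins.
A_after = 200.043 + 529.374 = 729.417 sabins.
Reduction = 10 log₁₀(A_after/A_before) = 10 log₁₀(3.6463) = 5.6 dB.

5.6 dB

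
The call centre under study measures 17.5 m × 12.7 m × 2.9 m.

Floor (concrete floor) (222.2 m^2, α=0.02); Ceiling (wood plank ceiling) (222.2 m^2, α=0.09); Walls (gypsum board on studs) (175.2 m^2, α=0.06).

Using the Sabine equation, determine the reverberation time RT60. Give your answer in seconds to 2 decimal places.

Summing Sᵢαᵢ: 4.444 + 19.998 + 10.512 → A = 34.954 sabins.
Volume V = 17.5 × 12.7 × 2.9 = 644.525 m³.
T = 0.161 V/A = 0.161·644.525/34.954 = 2.97 s.

2.97 s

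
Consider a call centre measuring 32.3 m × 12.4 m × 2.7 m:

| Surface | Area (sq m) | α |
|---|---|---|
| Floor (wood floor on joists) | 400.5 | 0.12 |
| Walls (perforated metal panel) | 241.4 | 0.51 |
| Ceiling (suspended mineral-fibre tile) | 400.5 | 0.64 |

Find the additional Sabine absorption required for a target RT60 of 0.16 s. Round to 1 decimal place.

A₁ = Σ Sᵢαᵢ = 400.5*0.12 + 241.4*0.51 + 400.5*0.64 = 427.494 sabins.
V = 1081.404 m³. Required absorption A₂ = 0.161 × 1081.404 / 0.16 = 1088.163 sabins.
Additional absorption ΔA = 1088.163 − 427.494 = 660.7 sabins.

660.7 sabins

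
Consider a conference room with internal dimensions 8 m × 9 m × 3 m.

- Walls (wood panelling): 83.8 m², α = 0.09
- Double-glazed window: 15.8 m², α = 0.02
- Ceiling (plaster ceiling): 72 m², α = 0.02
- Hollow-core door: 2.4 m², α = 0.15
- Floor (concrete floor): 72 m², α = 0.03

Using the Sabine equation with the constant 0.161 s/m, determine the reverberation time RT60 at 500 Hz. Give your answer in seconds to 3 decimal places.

2.943 seconds

Equivalent absorption area: A = 83.8·0.09 + 15.8·0.02 + 72·0.02 + 2.4·0.15 + 72·0.03 = 11.818 m².
Room volume: 216 m³.
T = 0.161 V/A = 0.161·216/11.818 = 2.943 s.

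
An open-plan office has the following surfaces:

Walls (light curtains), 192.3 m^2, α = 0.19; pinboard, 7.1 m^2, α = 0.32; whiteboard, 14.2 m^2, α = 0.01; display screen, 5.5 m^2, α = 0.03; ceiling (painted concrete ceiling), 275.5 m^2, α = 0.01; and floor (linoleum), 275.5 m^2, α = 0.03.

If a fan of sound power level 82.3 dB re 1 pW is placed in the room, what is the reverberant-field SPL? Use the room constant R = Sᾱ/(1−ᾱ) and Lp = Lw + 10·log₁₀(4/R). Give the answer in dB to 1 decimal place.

A = 50.136 sabins; S = 770.1 m^2.
ᾱ = 0.0651, so room constant R = A/(1−ᾱ) = 53.627 m^2.
Lp = 82.3 + 10·log₁₀(4/53.627) = 82.3 + (-11.27) = 71.0 dB.

71.0 dB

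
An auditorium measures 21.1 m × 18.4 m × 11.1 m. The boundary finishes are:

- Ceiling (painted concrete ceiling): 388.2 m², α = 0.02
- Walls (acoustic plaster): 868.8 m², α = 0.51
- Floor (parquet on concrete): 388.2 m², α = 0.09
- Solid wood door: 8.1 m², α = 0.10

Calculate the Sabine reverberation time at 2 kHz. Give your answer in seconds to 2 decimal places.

Summing Sᵢαᵢ: 7.764 + 443.088 + 34.938 + 0.810 → A = 486.600 sabins.
Volume V = 21.1 × 18.4 × 11.1 = 4309.464 m³.
Sabine: RT60 = 0.161 × 4309.464 / 486.600 = 1.43 s.

1.43 seconds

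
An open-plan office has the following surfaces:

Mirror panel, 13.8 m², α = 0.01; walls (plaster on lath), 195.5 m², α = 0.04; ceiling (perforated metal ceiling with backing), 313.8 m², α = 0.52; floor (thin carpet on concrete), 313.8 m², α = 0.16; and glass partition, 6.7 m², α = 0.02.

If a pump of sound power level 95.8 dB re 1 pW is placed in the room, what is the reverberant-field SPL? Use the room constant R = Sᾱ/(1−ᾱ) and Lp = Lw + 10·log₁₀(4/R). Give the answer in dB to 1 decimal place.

A = 221.476 sabins; S = 843.6 m².
ᾱ = 221.476/843.6 = 0.2625; R = Sᾱ/(1−ᾱ) = 221.476/(1−0.2625) = 300.306 m².
Lp = Lw + 10 log₁₀(4/R) = 95.8 -18.76 = 77.0 dB.

77.0 dB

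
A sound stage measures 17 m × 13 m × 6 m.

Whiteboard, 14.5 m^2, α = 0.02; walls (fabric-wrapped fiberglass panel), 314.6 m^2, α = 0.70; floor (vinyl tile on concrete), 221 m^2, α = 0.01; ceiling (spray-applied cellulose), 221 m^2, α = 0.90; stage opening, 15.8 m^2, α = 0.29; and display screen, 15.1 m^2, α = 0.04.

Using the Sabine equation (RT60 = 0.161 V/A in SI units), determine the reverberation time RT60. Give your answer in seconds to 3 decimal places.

Summing Sᵢαᵢ: 0.290 + 220.220 + 2.210 + 198.900 + 4.582 + 0.604 → A = 426.806 sabins.
Room volume: 1326 m³.
RT60 = 0.161 · V / A = 0.161 × 1326 / 426.806 = 0.500 s.

0.500 sec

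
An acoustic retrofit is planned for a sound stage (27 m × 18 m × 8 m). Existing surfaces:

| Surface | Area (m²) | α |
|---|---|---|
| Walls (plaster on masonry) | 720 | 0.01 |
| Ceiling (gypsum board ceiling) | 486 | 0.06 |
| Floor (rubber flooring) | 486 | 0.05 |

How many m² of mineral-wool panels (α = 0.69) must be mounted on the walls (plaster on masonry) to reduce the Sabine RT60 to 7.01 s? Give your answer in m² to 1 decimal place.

A₁ = Σ Sᵢαᵢ = 720·0.01 + 486·0.06 + 486·0.05 = 60.660 sabins.
V = 3888 m³. Target absorption A₂ = 0.161 × 3888 / 7.01 = 89.296 sabins.
Absorption to add: 89.296 − 60.660 = 28.636 sabins.
Net gain per m²: Δα = 0.69 − 0.01 = 0.68.
Panel area = 28.636 / 0.68 = 42.1 m².

42.1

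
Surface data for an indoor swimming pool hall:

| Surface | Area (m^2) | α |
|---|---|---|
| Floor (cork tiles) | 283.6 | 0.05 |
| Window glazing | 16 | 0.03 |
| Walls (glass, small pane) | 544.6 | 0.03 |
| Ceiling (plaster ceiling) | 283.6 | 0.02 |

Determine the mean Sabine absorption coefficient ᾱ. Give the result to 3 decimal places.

0.033

S = Σ Sᵢ = 283.6 + 16 + 544.6 + 283.6 = 1127.8 m^2.
A = 283.6*0.05 + 16*0.03 + 544.6*0.03 + 283.6*0.02 = 36.670 sabins.
ᾱ = 36.670 / 1127.8 = 0.033.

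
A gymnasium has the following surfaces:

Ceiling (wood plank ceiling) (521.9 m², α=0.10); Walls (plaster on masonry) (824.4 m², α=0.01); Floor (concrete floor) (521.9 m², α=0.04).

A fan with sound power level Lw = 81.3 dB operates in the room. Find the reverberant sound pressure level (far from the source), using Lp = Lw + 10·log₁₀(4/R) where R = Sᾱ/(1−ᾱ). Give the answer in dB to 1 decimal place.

Σ(Sᵢαᵢ) = 521.9×0.10 + 824.4×0.01 + 521.9×0.04 = 81.310; total area S = 1868.2 m².
ᾱ = 0.0435, so room constant R = A/(1−ᾱ) = 85.008 m².
Lp = 81.3 + 10·log₁₀(4/85.008) = 81.3 + (-13.27) = 68.0 dB.

68.0 dB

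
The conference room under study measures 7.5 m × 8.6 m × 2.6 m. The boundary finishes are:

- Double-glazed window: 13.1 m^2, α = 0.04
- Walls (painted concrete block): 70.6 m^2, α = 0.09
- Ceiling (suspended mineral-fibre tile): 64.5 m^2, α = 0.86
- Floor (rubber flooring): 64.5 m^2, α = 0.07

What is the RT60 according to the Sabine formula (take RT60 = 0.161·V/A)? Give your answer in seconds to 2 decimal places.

Total absorption A = 13.1·0.04 + 70.6·0.09 + 64.5·0.86 + 64.5·0.07
  = 0.524 + 6.354 + 55.470 + 4.515 = 66.863 m^2 sabins.
Room volume: 167.7 m³.
T = 0.161 V/A = 0.161·167.7/66.863 = 0.40 s.

0.40 s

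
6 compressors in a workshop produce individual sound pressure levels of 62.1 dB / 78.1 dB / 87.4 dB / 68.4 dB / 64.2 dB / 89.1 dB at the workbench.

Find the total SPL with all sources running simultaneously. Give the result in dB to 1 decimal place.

Converting to relative power and adding: 10^(62.1/10) + 10^(78.1/10) + 10^(87.4/10) + 10^(68.4/10) + 10^(64.2/10) + 10^(89.1/10) = 1.438e+09.
Back to dB: 10·log₁₀ Σ = 91.6 dB.

91.6 dB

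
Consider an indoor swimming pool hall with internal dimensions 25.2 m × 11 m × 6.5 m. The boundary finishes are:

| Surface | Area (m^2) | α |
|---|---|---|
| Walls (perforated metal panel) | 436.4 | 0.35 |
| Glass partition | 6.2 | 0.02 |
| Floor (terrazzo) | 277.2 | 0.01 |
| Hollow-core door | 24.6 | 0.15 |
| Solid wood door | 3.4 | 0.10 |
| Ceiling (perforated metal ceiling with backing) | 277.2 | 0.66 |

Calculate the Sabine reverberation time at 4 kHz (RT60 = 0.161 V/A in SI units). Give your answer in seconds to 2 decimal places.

0.85 s

A = Σ Sᵢαᵢ = 436.4×0.35 + 6.2×0.02 + 277.2×0.01 + 24.6×0.15 + 3.4×0.10 + 277.2×0.66 = 342.618 sabins.
Volume V = 25.2 × 11 × 6.5 = 1801.8 m³.
RT60 = 0.161 · V / A = 0.161 × 1801.8 / 342.618 = 0.85 s.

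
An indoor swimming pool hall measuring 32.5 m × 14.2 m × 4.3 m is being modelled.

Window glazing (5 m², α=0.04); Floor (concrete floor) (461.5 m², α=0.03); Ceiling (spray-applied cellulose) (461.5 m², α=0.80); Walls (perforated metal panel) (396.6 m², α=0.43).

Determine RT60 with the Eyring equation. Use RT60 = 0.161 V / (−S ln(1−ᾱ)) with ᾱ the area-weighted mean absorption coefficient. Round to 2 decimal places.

0.45 s

Total surface area S = 5 + 461.5 + 461.5 + 396.6 = 1324.6 m².
Σ(Sᵢαᵢ) = 5×0.04 + 461.5×0.03 + 461.5×0.80 + 396.6×0.43 = 553.783.
Mean coefficient ᾱ = A/S = 0.4181.
Eyring denominator: −S ln(1−ᾱ) = 717.214.
V = 32.5 × 14.2 × 4.3 = 1984.45 m³.
T = 0.161·V/[−S·ln(1−ᾱ)] = 0.161·1984.45/717.214 = 0.45 s.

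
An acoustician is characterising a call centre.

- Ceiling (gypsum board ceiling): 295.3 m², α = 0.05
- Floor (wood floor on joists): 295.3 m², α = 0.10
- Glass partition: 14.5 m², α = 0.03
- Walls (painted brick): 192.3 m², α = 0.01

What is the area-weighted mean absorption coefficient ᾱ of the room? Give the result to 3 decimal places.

S = Σ Sᵢ = 295.3 + 295.3 + 14.5 + 192.3 = 797.4 m².
Weighted sum Σ Sα = 46.653.
ᾱ = A/S = 0.059.

0.059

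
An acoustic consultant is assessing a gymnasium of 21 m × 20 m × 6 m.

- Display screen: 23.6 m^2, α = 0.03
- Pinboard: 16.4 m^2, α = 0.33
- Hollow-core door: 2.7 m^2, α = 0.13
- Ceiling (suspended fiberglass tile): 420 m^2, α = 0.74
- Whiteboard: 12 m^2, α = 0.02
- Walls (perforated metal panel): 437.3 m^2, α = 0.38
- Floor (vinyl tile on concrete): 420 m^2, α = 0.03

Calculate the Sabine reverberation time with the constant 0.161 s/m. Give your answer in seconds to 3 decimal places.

Summing Sᵢαᵢ: 0.708 + 5.412 + 0.351 + 310.800 + 0.240 + 166.174 + 12.600 → A = 496.285 sabins.
V = 21·20·6 = 2520 m³.
Sabine: RT60 = 0.161 × 2520 / 496.285 = 0.818 s.

0.818 s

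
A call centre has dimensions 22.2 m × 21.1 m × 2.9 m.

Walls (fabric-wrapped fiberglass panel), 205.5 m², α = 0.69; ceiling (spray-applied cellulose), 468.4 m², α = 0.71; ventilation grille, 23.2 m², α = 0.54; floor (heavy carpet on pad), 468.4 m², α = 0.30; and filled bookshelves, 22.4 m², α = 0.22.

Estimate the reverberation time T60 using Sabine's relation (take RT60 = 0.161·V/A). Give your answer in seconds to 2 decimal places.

0.35 s

Equivalent absorption area: A = 205.5*0.69 + 468.4*0.71 + 23.2*0.54 + 468.4*0.30 + 22.4*0.22 = 632.335 m².
V = 22.2·21.1·2.9 = 1358.418 m³.
Sabine: RT60 = 0.161 × 1358.418 / 632.335 = 0.35 s.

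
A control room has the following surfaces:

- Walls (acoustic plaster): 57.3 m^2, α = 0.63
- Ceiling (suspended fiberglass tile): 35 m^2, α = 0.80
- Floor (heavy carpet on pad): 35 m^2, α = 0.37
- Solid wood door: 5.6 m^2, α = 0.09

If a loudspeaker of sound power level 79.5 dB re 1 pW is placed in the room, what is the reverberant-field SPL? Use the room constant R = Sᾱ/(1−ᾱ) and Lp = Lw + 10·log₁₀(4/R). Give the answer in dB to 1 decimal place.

62.8 dB

Σ(Sᵢαᵢ) = 57.3·0.63 + 35·0.80 + 35·0.37 + 5.6·0.09 = 77.553; total area S = 132.9 m^2.
ᾱ = 77.553/132.9 = 0.5835; R = Sᾱ/(1−ᾱ) = 77.553/(1−0.5835) = 186.202 m^2.
Lp = Lw + 10 log₁₀(4/R) = 79.5 -16.68 = 62.8 dB.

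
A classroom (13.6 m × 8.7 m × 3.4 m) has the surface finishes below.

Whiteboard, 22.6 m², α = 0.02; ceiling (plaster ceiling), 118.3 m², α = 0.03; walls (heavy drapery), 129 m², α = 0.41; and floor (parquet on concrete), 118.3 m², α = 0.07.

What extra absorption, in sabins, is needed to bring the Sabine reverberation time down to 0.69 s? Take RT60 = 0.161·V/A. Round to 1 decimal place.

28.7 sabins

Summing Sᵢαᵢ: 0.452 + 3.549 + 52.890 + 8.281 → A₁ = 65.172 sabins.
Target A₂ = 0.161·402.288/0.69 = 93.867 sabins (V = 402.288 m³).
Additional absorption ΔA = 93.867 − 65.172 = 28.7 sabins.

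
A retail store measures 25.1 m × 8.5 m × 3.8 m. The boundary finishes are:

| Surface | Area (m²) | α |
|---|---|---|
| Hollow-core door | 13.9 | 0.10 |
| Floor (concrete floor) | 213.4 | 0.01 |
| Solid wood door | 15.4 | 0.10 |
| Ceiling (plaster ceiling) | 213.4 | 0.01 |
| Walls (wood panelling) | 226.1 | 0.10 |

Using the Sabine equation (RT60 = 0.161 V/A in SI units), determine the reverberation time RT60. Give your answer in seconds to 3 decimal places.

Summing Sᵢαᵢ: 1.390 + 2.134 + 1.540 + 2.134 + 22.610 → A = 29.808 sabins.
Volume V = 25.1 × 8.5 × 3.8 = 810.73 m³.
T = 0.161 V/A = 0.161·810.73/29.808 = 4.379 s.

4.379 sec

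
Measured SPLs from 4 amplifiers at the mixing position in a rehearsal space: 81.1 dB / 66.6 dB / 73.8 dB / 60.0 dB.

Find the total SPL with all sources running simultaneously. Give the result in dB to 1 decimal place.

82.0 dB

Converting to relative power and adding: 10^(81.1/10) + 10^(66.6/10) + 10^(73.8/10) + 10^(60.0/10) = 1.584e+08.
Back to dB: 10·log₁₀ Σ = 82.0 dB.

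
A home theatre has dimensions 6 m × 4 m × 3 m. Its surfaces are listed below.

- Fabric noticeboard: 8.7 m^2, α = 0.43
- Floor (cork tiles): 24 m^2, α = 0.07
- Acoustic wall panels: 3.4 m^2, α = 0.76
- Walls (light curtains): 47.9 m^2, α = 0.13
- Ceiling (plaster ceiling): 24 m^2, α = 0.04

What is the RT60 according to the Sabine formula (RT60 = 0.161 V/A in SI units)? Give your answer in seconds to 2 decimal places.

0.76 seconds

A = Σ Sᵢαᵢ = 8.7×0.43 + 24×0.07 + 3.4×0.76 + 47.9×0.13 + 24×0.04 = 15.192 sabins.
Room volume: 72 m³.
Sabine: RT60 = 0.161 × 72 / 15.192 = 0.76 s.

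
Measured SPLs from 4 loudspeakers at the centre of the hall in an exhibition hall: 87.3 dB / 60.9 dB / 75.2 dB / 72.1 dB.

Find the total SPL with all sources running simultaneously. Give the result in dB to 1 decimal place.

87.7 dB

Σ 10^(Lᵢ/10) = 5.876e+08.
L_total = 10·log₁₀(5.876e+08) = 87.7 dB.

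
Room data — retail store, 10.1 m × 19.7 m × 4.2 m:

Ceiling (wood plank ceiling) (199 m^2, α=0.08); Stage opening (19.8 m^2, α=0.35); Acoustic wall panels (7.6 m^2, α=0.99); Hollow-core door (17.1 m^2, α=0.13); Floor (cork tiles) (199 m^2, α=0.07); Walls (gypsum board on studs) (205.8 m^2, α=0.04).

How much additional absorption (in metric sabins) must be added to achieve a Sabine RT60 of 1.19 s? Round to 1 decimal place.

Summing Sᵢαᵢ: 15.920 + 6.930 + 7.524 + 2.223 + 13.930 + 8.232 → A₁ = 54.759 sabins.
Target A₂ = 0.161·835.674/1.19 = 113.062 sabins (V = 835.674 m³).
ΔA = A₂ − A₁ = 113.062 − 54.759 = 58.3 sabins.

58.3 sabins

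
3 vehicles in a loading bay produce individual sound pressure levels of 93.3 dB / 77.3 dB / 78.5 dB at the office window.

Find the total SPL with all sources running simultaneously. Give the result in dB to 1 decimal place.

93.5 dB

Converting to relative power and adding: 10^(93.3/10) + 10^(77.3/10) + 10^(78.5/10) = 2.262e+09.
L_total = 10·log₁₀(2.262e+09) = 93.5 dB.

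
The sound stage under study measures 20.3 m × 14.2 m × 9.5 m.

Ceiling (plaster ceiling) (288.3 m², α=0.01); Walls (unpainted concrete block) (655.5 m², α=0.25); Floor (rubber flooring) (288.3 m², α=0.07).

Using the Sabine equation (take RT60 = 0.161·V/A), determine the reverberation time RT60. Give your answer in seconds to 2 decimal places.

2.36 seconds

A = Σ Sᵢαᵢ = 288.3×0.01 + 655.5×0.25 + 288.3×0.07 = 186.939 sabins.
V = 20.3·14.2·9.5 = 2738.47 m³.
Sabine: RT60 = 0.161 × 2738.47 / 186.939 = 2.36 s.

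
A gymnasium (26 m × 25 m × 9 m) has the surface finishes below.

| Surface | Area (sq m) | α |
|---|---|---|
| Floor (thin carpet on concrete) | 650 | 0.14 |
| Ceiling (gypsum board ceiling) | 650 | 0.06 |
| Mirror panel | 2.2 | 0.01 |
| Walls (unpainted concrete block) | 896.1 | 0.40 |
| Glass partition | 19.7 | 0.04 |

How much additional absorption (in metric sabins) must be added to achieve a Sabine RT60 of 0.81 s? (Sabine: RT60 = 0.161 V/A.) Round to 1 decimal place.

673.5 sabins

A₁ = Σ Sᵢαᵢ = 650×0.14 + 650×0.06 + 2.2×0.01 + 896.1×0.40 + 19.7×0.04 = 489.250 sabins.
Target A₂ = 0.161·5850/0.81 = 1162.778 sabins (V = 5850 m³).
ΔA = A₂ − A₁ = 1162.778 − 489.250 = 673.5 sabins.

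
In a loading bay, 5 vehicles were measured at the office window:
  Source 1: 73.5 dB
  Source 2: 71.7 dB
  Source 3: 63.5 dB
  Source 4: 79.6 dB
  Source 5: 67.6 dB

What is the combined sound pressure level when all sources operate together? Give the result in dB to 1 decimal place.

Σ 10^(Lᵢ/10) = 1.364e+08.
Back to dB: 10·log₁₀ Σ = 81.3 dB.

81.3 dB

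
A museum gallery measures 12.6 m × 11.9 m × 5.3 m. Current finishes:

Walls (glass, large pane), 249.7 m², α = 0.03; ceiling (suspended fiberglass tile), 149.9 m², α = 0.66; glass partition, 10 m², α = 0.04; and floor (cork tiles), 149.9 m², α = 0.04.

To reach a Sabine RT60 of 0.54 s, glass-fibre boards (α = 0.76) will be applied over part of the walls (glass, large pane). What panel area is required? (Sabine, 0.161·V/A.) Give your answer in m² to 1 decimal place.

Summing Sᵢαᵢ: 7.491 + 98.934 + 0.400 + 5.996 → A₁ = 112.821 sabins.
V = 794.682 m³. Target absorption A₂ = 0.161 × 794.682 / 0.54 = 236.933 sabins.
Absorption to add: 236.933 − 112.821 = 124.112 sabins.
Each m² of panel replacing the walls (glass, large pane) adds (0.76 − 0.03) = 0.73 sabins.
Panel area = 124.112 / 0.73 = 170.0 m².

170.0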